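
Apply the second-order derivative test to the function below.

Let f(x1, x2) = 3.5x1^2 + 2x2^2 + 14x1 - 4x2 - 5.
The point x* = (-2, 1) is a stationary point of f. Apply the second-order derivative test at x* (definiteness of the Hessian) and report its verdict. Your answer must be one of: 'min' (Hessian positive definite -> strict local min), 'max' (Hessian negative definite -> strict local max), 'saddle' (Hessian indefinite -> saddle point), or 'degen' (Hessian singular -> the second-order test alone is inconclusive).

Compute the Hessian H = grad^2 f:
  H = [[7, 0], [0, 4]]
Verify stationarity: grad f(x*) = H x* + g = (0, 0).
Eigenvalues of H: 4, 7.
Both eigenvalues > 0, so H is positive definite -> x* is a strict local min.

min


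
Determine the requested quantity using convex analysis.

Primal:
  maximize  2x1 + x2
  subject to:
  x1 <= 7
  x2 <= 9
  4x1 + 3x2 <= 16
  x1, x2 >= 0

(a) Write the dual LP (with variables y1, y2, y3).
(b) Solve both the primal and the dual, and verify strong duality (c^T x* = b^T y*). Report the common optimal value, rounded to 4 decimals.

The standard primal-dual pair for 'max c^T x s.t. A x <= b, x >= 0' is:
  Dual:  min b^T y  s.t.  A^T y >= c,  y >= 0.

So the dual LP is:
  minimize  7y1 + 9y2 + 16y3
  subject to:
    y1 + 4y3 >= 2
    y2 + 3y3 >= 1
    y1, y2, y3 >= 0

Solving the primal: x* = (4, 0).
  primal value c^T x* = 8.
Solving the dual: y* = (0, 0, 0.5).
  dual value b^T y* = 8.
Strong duality: c^T x* = b^T y*. Confirmed.

8


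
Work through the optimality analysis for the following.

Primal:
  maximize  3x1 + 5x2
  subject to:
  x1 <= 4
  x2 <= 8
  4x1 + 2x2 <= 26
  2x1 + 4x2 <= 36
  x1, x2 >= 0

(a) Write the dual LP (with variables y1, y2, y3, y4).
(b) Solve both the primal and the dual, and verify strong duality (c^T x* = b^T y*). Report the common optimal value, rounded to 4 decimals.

The standard primal-dual pair for 'max c^T x s.t. A x <= b, x >= 0' is:
  Dual:  min b^T y  s.t.  A^T y >= c,  y >= 0.

So the dual LP is:
  minimize  4y1 + 8y2 + 26y3 + 36y4
  subject to:
    y1 + 4y3 + 2y4 >= 3
    y2 + 2y3 + 4y4 >= 5
    y1, y2, y3, y4 >= 0

Solving the primal: x* = (2.6667, 7.6667).
  primal value c^T x* = 46.3333.
Solving the dual: y* = (0, 0, 0.1667, 1.1667).
  dual value b^T y* = 46.3333.
Strong duality: c^T x* = b^T y*. Confirmed.

46.3333


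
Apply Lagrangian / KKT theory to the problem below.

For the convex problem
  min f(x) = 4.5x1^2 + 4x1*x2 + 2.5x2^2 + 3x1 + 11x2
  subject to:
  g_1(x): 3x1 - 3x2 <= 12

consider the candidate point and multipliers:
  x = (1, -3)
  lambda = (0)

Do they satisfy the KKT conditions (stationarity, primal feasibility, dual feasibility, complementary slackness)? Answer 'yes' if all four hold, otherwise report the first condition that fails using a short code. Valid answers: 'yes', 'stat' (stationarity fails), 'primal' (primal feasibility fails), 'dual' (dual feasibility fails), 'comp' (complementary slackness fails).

Gradient of f: grad f(x) = Q x + c = (0, 0)
Constraint values g_i(x) = a_i^T x - b_i:
  g_1((1, -3)) = 0
Stationarity residual: grad f(x) + sum_i lambda_i a_i = (0, 0)
  -> stationarity OK
Primal feasibility (all g_i <= 0): OK
Dual feasibility (all lambda_i >= 0): OK
Complementary slackness (lambda_i * g_i(x) = 0 for all i): OK

Verdict: yes, KKT holds.

yes


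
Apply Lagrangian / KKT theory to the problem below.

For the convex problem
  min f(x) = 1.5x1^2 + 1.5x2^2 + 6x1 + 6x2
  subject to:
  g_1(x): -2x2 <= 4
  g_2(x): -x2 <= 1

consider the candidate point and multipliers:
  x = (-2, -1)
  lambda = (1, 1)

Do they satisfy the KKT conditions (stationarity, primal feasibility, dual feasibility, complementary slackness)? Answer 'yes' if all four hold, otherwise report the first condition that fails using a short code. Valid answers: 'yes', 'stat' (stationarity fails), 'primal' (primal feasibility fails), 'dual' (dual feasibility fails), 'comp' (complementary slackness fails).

Gradient of f: grad f(x) = Q x + c = (0, 3)
Constraint values g_i(x) = a_i^T x - b_i:
  g_1((-2, -1)) = -2
  g_2((-2, -1)) = 0
Stationarity residual: grad f(x) + sum_i lambda_i a_i = (0, 0)
  -> stationarity OK
Primal feasibility (all g_i <= 0): OK
Dual feasibility (all lambda_i >= 0): OK
Complementary slackness (lambda_i * g_i(x) = 0 for all i): FAILS

Verdict: the first failing condition is complementary_slackness -> comp.

comp


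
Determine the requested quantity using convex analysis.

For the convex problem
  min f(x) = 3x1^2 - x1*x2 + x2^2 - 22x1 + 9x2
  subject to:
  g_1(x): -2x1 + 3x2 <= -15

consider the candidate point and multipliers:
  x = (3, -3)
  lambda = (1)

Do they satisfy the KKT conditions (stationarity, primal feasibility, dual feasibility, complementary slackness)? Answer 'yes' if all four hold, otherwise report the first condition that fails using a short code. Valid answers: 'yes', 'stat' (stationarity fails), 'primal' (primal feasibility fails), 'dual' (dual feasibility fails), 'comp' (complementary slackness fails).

Gradient of f: grad f(x) = Q x + c = (-1, 0)
Constraint values g_i(x) = a_i^T x - b_i:
  g_1((3, -3)) = 0
Stationarity residual: grad f(x) + sum_i lambda_i a_i = (-3, 3)
  -> stationarity FAILS
Primal feasibility (all g_i <= 0): OK
Dual feasibility (all lambda_i >= 0): OK
Complementary slackness (lambda_i * g_i(x) = 0 for all i): OK

Verdict: the first failing condition is stationarity -> stat.

stat


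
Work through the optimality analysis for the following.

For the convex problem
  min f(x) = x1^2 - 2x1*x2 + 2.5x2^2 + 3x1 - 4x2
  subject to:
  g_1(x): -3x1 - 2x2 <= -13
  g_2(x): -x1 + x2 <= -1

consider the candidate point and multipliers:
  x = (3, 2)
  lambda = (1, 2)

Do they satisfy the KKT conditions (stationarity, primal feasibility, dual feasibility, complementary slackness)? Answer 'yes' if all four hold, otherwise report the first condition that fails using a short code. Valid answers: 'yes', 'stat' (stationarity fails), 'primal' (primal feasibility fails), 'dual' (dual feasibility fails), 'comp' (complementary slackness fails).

Gradient of f: grad f(x) = Q x + c = (5, 0)
Constraint values g_i(x) = a_i^T x - b_i:
  g_1((3, 2)) = 0
  g_2((3, 2)) = 0
Stationarity residual: grad f(x) + sum_i lambda_i a_i = (0, 0)
  -> stationarity OK
Primal feasibility (all g_i <= 0): OK
Dual feasibility (all lambda_i >= 0): OK
Complementary slackness (lambda_i * g_i(x) = 0 for all i): OK

Verdict: yes, KKT holds.

yes


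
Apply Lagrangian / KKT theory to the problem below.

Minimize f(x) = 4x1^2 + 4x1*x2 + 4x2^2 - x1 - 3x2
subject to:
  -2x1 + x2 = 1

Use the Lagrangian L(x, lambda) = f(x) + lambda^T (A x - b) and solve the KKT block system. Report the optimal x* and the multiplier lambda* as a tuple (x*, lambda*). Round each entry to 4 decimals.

Form the Lagrangian:
  L(x, lambda) = (1/2) x^T Q x + c^T x + lambda^T (A x - b)
Stationarity (grad_x L = 0): Q x + c + A^T lambda = 0.
Primal feasibility: A x = b.

This gives the KKT block system:
  [ Q   A^T ] [ x     ]   [-c ]
  [ A    0  ] [ lambda ] = [ b ]

Solving the linear system:
  x*      = (-0.2321, 0.5357)
  lambda* = (-0.3571)
  f(x*)   = -0.5089

x* = (-0.2321, 0.5357), lambda* = (-0.3571)


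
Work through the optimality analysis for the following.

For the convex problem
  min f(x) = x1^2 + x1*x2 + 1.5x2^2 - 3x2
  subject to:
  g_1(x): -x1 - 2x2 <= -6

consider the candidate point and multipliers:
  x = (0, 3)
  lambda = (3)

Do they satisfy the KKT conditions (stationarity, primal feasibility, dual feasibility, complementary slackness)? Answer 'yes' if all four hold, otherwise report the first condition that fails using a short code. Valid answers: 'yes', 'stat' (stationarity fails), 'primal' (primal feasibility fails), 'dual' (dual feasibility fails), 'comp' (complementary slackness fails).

Gradient of f: grad f(x) = Q x + c = (3, 6)
Constraint values g_i(x) = a_i^T x - b_i:
  g_1((0, 3)) = 0
Stationarity residual: grad f(x) + sum_i lambda_i a_i = (0, 0)
  -> stationarity OK
Primal feasibility (all g_i <= 0): OK
Dual feasibility (all lambda_i >= 0): OK
Complementary slackness (lambda_i * g_i(x) = 0 for all i): OK

Verdict: yes, KKT holds.

yes


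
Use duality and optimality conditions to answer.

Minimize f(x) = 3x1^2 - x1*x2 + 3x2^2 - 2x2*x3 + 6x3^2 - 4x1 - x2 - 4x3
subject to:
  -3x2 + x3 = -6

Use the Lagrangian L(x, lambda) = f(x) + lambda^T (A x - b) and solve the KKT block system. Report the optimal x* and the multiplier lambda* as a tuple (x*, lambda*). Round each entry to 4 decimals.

Form the Lagrangian:
  L(x, lambda) = (1/2) x^T Q x + c^T x + lambda^T (A x - b)
Stationarity (grad_x L = 0): Q x + c + A^T lambda = 0.
Primal feasibility: A x = b.

This gives the KKT block system:
  [ Q   A^T ] [ x     ]   [-c ]
  [ A    0  ] [ lambda ] = [ b ]

Solving the linear system:
  x*      = (1.0229, 2.1375, 0.4124)
  lambda* = (3.3257)
  f(x*)   = 6.0376

x* = (1.0229, 2.1375, 0.4124), lambda* = (3.3257)


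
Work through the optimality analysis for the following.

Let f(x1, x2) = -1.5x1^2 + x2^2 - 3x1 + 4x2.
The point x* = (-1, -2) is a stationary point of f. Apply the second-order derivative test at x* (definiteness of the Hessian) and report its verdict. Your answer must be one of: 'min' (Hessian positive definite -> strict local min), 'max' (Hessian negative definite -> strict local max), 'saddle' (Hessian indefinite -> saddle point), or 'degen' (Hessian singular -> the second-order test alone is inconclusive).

Compute the Hessian H = grad^2 f:
  H = [[-3, 0], [0, 2]]
Verify stationarity: grad f(x*) = H x* + g = (0, 0).
Eigenvalues of H: -3, 2.
Eigenvalues have mixed signs, so H is indefinite -> x* is a saddle point.

saddle


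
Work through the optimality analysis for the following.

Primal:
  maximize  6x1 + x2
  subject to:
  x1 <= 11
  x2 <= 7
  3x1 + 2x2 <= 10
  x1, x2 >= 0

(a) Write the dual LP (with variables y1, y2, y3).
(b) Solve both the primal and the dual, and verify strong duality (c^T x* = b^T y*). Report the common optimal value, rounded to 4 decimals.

The standard primal-dual pair for 'max c^T x s.t. A x <= b, x >= 0' is:
  Dual:  min b^T y  s.t.  A^T y >= c,  y >= 0.

So the dual LP is:
  minimize  11y1 + 7y2 + 10y3
  subject to:
    y1 + 3y3 >= 6
    y2 + 2y3 >= 1
    y1, y2, y3 >= 0

Solving the primal: x* = (3.3333, 0).
  primal value c^T x* = 20.
Solving the dual: y* = (0, 0, 2).
  dual value b^T y* = 20.
Strong duality: c^T x* = b^T y*. Confirmed.

20


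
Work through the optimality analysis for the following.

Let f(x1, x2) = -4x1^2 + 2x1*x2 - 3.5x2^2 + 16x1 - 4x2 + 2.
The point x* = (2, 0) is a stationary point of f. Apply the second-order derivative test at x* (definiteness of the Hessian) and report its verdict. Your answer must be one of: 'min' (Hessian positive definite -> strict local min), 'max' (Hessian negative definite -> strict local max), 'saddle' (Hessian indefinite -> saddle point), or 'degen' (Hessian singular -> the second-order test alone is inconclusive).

Compute the Hessian H = grad^2 f:
  H = [[-8, 2], [2, -7]]
Verify stationarity: grad f(x*) = H x* + g = (0, 0).
Eigenvalues of H: -9.5616, -5.4384.
Both eigenvalues < 0, so H is negative definite -> x* is a strict local max.

max


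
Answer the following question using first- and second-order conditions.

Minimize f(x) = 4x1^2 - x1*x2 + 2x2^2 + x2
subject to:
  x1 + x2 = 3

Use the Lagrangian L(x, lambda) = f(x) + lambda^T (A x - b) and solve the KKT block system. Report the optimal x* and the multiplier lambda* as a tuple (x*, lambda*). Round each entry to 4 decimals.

Form the Lagrangian:
  L(x, lambda) = (1/2) x^T Q x + c^T x + lambda^T (A x - b)
Stationarity (grad_x L = 0): Q x + c + A^T lambda = 0.
Primal feasibility: A x = b.

This gives the KKT block system:
  [ Q   A^T ] [ x     ]   [-c ]
  [ A    0  ] [ lambda ] = [ b ]

Solving the linear system:
  x*      = (1.1429, 1.8571)
  lambda* = (-7.2857)
  f(x*)   = 11.8571

x* = (1.1429, 1.8571), lambda* = (-7.2857)


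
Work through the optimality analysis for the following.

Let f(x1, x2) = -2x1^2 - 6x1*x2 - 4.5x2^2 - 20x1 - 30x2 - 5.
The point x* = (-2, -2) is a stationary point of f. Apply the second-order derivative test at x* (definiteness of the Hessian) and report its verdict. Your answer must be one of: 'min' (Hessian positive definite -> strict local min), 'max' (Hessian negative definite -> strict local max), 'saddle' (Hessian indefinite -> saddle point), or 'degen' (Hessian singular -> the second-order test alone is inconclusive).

Compute the Hessian H = grad^2 f:
  H = [[-4, -6], [-6, -9]]
Verify stationarity: grad f(x*) = H x* + g = (0, 0).
Eigenvalues of H: -13, 0.
H has a zero eigenvalue (singular; negative semidefinite but not definite), so H is neither positive definite, negative definite, nor indefinite. The second-order test alone is inconclusive -> degen.
(Indeed, f is constant along the null direction of H through x*, so x* is not a strict local extremum.)

degen


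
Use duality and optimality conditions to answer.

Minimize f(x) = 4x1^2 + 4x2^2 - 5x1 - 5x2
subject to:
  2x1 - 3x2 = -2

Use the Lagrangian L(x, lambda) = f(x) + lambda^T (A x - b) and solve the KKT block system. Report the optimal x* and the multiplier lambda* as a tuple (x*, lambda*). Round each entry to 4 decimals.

Form the Lagrangian:
  L(x, lambda) = (1/2) x^T Q x + c^T x + lambda^T (A x - b)
Stationarity (grad_x L = 0): Q x + c + A^T lambda = 0.
Primal feasibility: A x = b.

This gives the KKT block system:
  [ Q   A^T ] [ x     ]   [-c ]
  [ A    0  ] [ lambda ] = [ b ]

Solving the linear system:
  x*      = (0.4135, 0.9423)
  lambda* = (0.8462)
  f(x*)   = -2.5433

x* = (0.4135, 0.9423), lambda* = (0.8462)


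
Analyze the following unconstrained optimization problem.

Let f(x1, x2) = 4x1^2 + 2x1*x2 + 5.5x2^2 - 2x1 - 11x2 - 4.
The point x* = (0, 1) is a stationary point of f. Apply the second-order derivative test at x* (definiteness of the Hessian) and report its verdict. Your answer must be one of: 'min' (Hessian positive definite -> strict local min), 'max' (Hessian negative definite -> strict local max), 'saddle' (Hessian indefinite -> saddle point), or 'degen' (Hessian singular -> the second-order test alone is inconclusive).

Compute the Hessian H = grad^2 f:
  H = [[8, 2], [2, 11]]
Verify stationarity: grad f(x*) = H x* + g = (0, 0).
Eigenvalues of H: 7, 12.
Both eigenvalues > 0, so H is positive definite -> x* is a strict local min.

min


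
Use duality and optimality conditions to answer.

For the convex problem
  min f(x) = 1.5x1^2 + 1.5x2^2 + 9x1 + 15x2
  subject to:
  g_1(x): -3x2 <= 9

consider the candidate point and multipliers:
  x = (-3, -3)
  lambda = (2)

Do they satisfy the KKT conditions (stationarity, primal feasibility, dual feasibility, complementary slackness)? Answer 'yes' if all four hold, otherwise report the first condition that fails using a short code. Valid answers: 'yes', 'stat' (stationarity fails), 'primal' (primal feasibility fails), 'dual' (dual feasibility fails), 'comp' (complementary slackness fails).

Gradient of f: grad f(x) = Q x + c = (0, 6)
Constraint values g_i(x) = a_i^T x - b_i:
  g_1((-3, -3)) = 0
Stationarity residual: grad f(x) + sum_i lambda_i a_i = (0, 0)
  -> stationarity OK
Primal feasibility (all g_i <= 0): OK
Dual feasibility (all lambda_i >= 0): OK
Complementary slackness (lambda_i * g_i(x) = 0 for all i): OK

Verdict: yes, KKT holds.

yes


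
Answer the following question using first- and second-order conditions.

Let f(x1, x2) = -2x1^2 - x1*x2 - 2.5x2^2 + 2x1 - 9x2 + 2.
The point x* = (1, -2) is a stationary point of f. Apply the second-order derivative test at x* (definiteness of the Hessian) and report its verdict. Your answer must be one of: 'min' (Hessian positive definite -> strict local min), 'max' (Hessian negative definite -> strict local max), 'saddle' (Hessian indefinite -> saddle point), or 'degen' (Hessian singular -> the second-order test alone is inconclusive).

Compute the Hessian H = grad^2 f:
  H = [[-4, -1], [-1, -5]]
Verify stationarity: grad f(x*) = H x* + g = (0, 0).
Eigenvalues of H: -5.618, -3.382.
Both eigenvalues < 0, so H is negative definite -> x* is a strict local max.

max


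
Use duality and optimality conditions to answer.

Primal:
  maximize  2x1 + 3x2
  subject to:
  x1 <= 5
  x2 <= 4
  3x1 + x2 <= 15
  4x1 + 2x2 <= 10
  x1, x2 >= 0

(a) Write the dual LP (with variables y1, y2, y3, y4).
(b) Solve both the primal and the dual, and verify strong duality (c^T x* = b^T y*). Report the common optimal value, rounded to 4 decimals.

The standard primal-dual pair for 'max c^T x s.t. A x <= b, x >= 0' is:
  Dual:  min b^T y  s.t.  A^T y >= c,  y >= 0.

So the dual LP is:
  minimize  5y1 + 4y2 + 15y3 + 10y4
  subject to:
    y1 + 3y3 + 4y4 >= 2
    y2 + y3 + 2y4 >= 3
    y1, y2, y3, y4 >= 0

Solving the primal: x* = (0.5, 4).
  primal value c^T x* = 13.
Solving the dual: y* = (0, 2, 0, 0.5).
  dual value b^T y* = 13.
Strong duality: c^T x* = b^T y*. Confirmed.

13


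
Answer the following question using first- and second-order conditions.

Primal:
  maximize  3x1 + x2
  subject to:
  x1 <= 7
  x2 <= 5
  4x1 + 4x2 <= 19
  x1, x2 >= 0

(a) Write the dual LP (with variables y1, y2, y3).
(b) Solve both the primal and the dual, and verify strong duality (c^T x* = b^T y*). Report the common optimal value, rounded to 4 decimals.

The standard primal-dual pair for 'max c^T x s.t. A x <= b, x >= 0' is:
  Dual:  min b^T y  s.t.  A^T y >= c,  y >= 0.

So the dual LP is:
  minimize  7y1 + 5y2 + 19y3
  subject to:
    y1 + 4y3 >= 3
    y2 + 4y3 >= 1
    y1, y2, y3 >= 0

Solving the primal: x* = (4.75, 0).
  primal value c^T x* = 14.25.
Solving the dual: y* = (0, 0, 0.75).
  dual value b^T y* = 14.25.
Strong duality: c^T x* = b^T y*. Confirmed.

14.25


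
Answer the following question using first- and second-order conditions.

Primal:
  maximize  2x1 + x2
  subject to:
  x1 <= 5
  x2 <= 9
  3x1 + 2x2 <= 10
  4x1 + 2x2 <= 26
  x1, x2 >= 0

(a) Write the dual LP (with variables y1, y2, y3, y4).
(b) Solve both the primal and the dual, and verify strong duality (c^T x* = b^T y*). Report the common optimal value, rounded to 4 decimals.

The standard primal-dual pair for 'max c^T x s.t. A x <= b, x >= 0' is:
  Dual:  min b^T y  s.t.  A^T y >= c,  y >= 0.

So the dual LP is:
  minimize  5y1 + 9y2 + 10y3 + 26y4
  subject to:
    y1 + 3y3 + 4y4 >= 2
    y2 + 2y3 + 2y4 >= 1
    y1, y2, y3, y4 >= 0

Solving the primal: x* = (3.3333, 0).
  primal value c^T x* = 6.6667.
Solving the dual: y* = (0, 0, 0.6667, 0).
  dual value b^T y* = 6.6667.
Strong duality: c^T x* = b^T y*. Confirmed.

6.6667


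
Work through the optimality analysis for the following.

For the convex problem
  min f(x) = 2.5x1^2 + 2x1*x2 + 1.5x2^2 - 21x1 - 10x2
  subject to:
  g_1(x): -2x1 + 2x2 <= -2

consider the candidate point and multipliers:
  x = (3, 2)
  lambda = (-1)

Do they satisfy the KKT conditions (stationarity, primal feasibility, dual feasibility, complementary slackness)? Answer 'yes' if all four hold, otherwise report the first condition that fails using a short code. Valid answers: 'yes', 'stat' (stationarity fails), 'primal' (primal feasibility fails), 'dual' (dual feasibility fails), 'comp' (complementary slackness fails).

Gradient of f: grad f(x) = Q x + c = (-2, 2)
Constraint values g_i(x) = a_i^T x - b_i:
  g_1((3, 2)) = 0
Stationarity residual: grad f(x) + sum_i lambda_i a_i = (0, 0)
  -> stationarity OK
Primal feasibility (all g_i <= 0): OK
Dual feasibility (all lambda_i >= 0): FAILS
Complementary slackness (lambda_i * g_i(x) = 0 for all i): OK

Verdict: the first failing condition is dual_feasibility -> dual.

dual


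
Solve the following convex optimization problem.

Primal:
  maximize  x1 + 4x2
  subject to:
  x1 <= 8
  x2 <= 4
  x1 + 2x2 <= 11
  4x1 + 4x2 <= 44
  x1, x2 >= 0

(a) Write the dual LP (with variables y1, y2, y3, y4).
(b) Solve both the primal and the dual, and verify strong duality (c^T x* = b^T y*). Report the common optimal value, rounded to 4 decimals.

The standard primal-dual pair for 'max c^T x s.t. A x <= b, x >= 0' is:
  Dual:  min b^T y  s.t.  A^T y >= c,  y >= 0.

So the dual LP is:
  minimize  8y1 + 4y2 + 11y3 + 44y4
  subject to:
    y1 + y3 + 4y4 >= 1
    y2 + 2y3 + 4y4 >= 4
    y1, y2, y3, y4 >= 0

Solving the primal: x* = (3, 4).
  primal value c^T x* = 19.
Solving the dual: y* = (0, 2, 1, 0).
  dual value b^T y* = 19.
Strong duality: c^T x* = b^T y*. Confirmed.

19


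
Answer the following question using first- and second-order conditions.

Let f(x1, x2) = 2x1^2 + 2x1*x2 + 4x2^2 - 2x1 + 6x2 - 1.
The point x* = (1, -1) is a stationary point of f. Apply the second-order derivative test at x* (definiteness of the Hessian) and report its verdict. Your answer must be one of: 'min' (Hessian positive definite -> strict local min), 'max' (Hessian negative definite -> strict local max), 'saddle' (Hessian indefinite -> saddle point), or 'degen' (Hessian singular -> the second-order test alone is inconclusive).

Compute the Hessian H = grad^2 f:
  H = [[4, 2], [2, 8]]
Verify stationarity: grad f(x*) = H x* + g = (0, 0).
Eigenvalues of H: 3.1716, 8.8284.
Both eigenvalues > 0, so H is positive definite -> x* is a strict local min.

min


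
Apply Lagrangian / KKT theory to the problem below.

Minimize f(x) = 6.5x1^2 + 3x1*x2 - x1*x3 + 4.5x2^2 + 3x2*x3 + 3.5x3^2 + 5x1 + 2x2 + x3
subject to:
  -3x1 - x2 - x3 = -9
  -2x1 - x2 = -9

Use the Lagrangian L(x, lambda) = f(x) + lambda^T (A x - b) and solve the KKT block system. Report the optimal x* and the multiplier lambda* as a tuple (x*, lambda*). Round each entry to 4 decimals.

Form the Lagrangian:
  L(x, lambda) = (1/2) x^T Q x + c^T x + lambda^T (A x - b)
Stationarity (grad_x L = 0): Q x + c + A^T lambda = 0.
Primal feasibility: A x = b.

This gives the KKT block system:
  [ Q   A^T ] [ x     ]   [-c ]
  [ A    0  ] [ lambda ] = [ b ]

Solving the linear system:
  x*      = (2.7931, 3.4138, -2.7931)
  lambda* = (-11.1034, 43.8276)
  f(x*)   = 156.2586

x* = (2.7931, 3.4138, -2.7931), lambda* = (-11.1034, 43.8276)


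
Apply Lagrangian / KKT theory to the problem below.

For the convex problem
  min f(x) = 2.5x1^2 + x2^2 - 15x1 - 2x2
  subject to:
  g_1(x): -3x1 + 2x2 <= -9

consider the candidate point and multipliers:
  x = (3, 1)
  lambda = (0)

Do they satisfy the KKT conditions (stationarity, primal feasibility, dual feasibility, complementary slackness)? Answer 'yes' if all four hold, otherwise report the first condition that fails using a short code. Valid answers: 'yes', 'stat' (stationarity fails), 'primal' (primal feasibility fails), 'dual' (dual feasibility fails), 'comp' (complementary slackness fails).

Gradient of f: grad f(x) = Q x + c = (0, 0)
Constraint values g_i(x) = a_i^T x - b_i:
  g_1((3, 1)) = 2
Stationarity residual: grad f(x) + sum_i lambda_i a_i = (0, 0)
  -> stationarity OK
Primal feasibility (all g_i <= 0): FAILS
Dual feasibility (all lambda_i >= 0): OK
Complementary slackness (lambda_i * g_i(x) = 0 for all i): OK

Verdict: the first failing condition is primal_feasibility -> primal.

primal


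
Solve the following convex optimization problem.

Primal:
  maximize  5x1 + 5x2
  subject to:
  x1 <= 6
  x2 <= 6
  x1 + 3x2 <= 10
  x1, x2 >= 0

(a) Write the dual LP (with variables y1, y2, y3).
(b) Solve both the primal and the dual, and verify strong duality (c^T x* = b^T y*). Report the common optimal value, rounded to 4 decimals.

The standard primal-dual pair for 'max c^T x s.t. A x <= b, x >= 0' is:
  Dual:  min b^T y  s.t.  A^T y >= c,  y >= 0.

So the dual LP is:
  minimize  6y1 + 6y2 + 10y3
  subject to:
    y1 + y3 >= 5
    y2 + 3y3 >= 5
    y1, y2, y3 >= 0

Solving the primal: x* = (6, 1.3333).
  primal value c^T x* = 36.6667.
Solving the dual: y* = (3.3333, 0, 1.6667).
  dual value b^T y* = 36.6667.
Strong duality: c^T x* = b^T y*. Confirmed.

36.6667


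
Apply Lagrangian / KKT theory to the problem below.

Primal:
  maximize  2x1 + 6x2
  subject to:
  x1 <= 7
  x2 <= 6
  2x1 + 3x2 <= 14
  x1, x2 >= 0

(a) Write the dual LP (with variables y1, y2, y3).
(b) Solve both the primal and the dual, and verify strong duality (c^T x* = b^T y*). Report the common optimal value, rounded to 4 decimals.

The standard primal-dual pair for 'max c^T x s.t. A x <= b, x >= 0' is:
  Dual:  min b^T y  s.t.  A^T y >= c,  y >= 0.

So the dual LP is:
  minimize  7y1 + 6y2 + 14y3
  subject to:
    y1 + 2y3 >= 2
    y2 + 3y3 >= 6
    y1, y2, y3 >= 0

Solving the primal: x* = (0, 4.6667).
  primal value c^T x* = 28.
Solving the dual: y* = (0, 0, 2).
  dual value b^T y* = 28.
Strong duality: c^T x* = b^T y*. Confirmed.

28


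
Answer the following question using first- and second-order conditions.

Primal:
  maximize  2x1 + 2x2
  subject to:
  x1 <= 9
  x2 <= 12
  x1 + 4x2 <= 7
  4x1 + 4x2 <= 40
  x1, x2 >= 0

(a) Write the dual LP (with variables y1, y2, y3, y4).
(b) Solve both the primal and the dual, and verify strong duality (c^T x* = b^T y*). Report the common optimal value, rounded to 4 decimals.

The standard primal-dual pair for 'max c^T x s.t. A x <= b, x >= 0' is:
  Dual:  min b^T y  s.t.  A^T y >= c,  y >= 0.

So the dual LP is:
  minimize  9y1 + 12y2 + 7y3 + 40y4
  subject to:
    y1 + y3 + 4y4 >= 2
    y2 + 4y3 + 4y4 >= 2
    y1, y2, y3, y4 >= 0

Solving the primal: x* = (7, 0).
  primal value c^T x* = 14.
Solving the dual: y* = (0, 0, 2, 0).
  dual value b^T y* = 14.
Strong duality: c^T x* = b^T y*. Confirmed.

14


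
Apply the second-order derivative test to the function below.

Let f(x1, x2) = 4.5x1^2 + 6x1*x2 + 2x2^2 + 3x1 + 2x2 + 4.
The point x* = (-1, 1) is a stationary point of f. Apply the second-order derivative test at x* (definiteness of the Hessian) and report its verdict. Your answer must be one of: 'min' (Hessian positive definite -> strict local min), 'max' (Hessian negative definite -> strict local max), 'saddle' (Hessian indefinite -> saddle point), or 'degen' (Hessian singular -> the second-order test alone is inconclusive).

Compute the Hessian H = grad^2 f:
  H = [[9, 6], [6, 4]]
Verify stationarity: grad f(x*) = H x* + g = (0, 0).
Eigenvalues of H: 0, 13.
H has a zero eigenvalue (singular; positive semidefinite but not definite), so H is neither positive definite, negative definite, nor indefinite. The second-order test alone is inconclusive -> degen.
(Indeed, f is constant along the null direction of H through x*, so x* is not a strict local extremum.)

degen


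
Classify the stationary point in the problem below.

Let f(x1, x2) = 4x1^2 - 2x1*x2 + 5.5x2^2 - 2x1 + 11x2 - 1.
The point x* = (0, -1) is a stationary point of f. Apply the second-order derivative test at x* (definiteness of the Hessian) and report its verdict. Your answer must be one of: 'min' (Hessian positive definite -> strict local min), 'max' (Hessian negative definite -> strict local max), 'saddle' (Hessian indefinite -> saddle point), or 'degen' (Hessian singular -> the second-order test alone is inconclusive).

Compute the Hessian H = grad^2 f:
  H = [[8, -2], [-2, 11]]
Verify stationarity: grad f(x*) = H x* + g = (0, 0).
Eigenvalues of H: 7, 12.
Both eigenvalues > 0, so H is positive definite -> x* is a strict local min.

min


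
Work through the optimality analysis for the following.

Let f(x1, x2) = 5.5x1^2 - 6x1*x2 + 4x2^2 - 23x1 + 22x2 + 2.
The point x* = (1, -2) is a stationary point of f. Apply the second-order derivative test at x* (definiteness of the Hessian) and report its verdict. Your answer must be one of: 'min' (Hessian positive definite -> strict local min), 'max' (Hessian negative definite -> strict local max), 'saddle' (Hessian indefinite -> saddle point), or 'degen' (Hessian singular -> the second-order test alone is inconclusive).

Compute the Hessian H = grad^2 f:
  H = [[11, -6], [-6, 8]]
Verify stationarity: grad f(x*) = H x* + g = (0, 0).
Eigenvalues of H: 3.3153, 15.6847.
Both eigenvalues > 0, so H is positive definite -> x* is a strict local min.

min


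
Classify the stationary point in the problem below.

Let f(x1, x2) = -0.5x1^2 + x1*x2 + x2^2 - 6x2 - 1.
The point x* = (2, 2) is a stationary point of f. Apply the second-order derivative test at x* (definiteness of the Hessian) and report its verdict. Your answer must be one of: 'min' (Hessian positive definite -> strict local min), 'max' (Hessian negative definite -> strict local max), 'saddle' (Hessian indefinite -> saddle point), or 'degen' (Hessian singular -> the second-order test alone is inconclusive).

Compute the Hessian H = grad^2 f:
  H = [[-1, 1], [1, 2]]
Verify stationarity: grad f(x*) = H x* + g = (0, 0).
Eigenvalues of H: -1.3028, 2.3028.
Eigenvalues have mixed signs, so H is indefinite -> x* is a saddle point.

saddle


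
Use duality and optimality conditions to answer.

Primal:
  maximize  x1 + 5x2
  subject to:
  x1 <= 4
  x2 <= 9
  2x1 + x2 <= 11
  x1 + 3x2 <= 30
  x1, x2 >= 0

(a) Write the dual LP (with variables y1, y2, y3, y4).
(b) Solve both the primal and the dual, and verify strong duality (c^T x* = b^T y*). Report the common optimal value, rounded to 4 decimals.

The standard primal-dual pair for 'max c^T x s.t. A x <= b, x >= 0' is:
  Dual:  min b^T y  s.t.  A^T y >= c,  y >= 0.

So the dual LP is:
  minimize  4y1 + 9y2 + 11y3 + 30y4
  subject to:
    y1 + 2y3 + y4 >= 1
    y2 + y3 + 3y4 >= 5
    y1, y2, y3, y4 >= 0

Solving the primal: x* = (1, 9).
  primal value c^T x* = 46.
Solving the dual: y* = (0, 4.5, 0.5, 0).
  dual value b^T y* = 46.
Strong duality: c^T x* = b^T y*. Confirmed.

46


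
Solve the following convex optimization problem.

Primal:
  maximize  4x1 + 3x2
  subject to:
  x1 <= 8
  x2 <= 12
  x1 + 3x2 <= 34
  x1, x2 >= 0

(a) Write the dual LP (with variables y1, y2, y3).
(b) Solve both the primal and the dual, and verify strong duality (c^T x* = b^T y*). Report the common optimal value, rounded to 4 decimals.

The standard primal-dual pair for 'max c^T x s.t. A x <= b, x >= 0' is:
  Dual:  min b^T y  s.t.  A^T y >= c,  y >= 0.

So the dual LP is:
  minimize  8y1 + 12y2 + 34y3
  subject to:
    y1 + y3 >= 4
    y2 + 3y3 >= 3
    y1, y2, y3 >= 0

Solving the primal: x* = (8, 8.6667).
  primal value c^T x* = 58.
Solving the dual: y* = (3, 0, 1).
  dual value b^T y* = 58.
Strong duality: c^T x* = b^T y*. Confirmed.

58


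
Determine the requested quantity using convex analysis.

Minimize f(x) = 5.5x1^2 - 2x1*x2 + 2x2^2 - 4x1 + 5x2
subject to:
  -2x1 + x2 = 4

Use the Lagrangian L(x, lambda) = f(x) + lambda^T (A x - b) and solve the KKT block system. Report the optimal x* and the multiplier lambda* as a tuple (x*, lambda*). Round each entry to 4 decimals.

Form the Lagrangian:
  L(x, lambda) = (1/2) x^T Q x + c^T x + lambda^T (A x - b)
Stationarity (grad_x L = 0): Q x + c + A^T lambda = 0.
Primal feasibility: A x = b.

This gives the KKT block system:
  [ Q   A^T ] [ x     ]   [-c ]
  [ A    0  ] [ lambda ] = [ b ]

Solving the linear system:
  x*      = (-1.5789, 0.8421)
  lambda* = (-11.5263)
  f(x*)   = 28.3158

x* = (-1.5789, 0.8421), lambda* = (-11.5263)


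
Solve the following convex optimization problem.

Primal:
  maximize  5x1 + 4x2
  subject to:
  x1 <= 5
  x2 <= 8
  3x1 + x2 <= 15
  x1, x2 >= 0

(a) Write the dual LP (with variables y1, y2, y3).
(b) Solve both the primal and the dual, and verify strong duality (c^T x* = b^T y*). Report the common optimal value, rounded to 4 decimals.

The standard primal-dual pair for 'max c^T x s.t. A x <= b, x >= 0' is:
  Dual:  min b^T y  s.t.  A^T y >= c,  y >= 0.

So the dual LP is:
  minimize  5y1 + 8y2 + 15y3
  subject to:
    y1 + 3y3 >= 5
    y2 + y3 >= 4
    y1, y2, y3 >= 0

Solving the primal: x* = (2.3333, 8).
  primal value c^T x* = 43.6667.
Solving the dual: y* = (0, 2.3333, 1.6667).
  dual value b^T y* = 43.6667.
Strong duality: c^T x* = b^T y*. Confirmed.

43.6667


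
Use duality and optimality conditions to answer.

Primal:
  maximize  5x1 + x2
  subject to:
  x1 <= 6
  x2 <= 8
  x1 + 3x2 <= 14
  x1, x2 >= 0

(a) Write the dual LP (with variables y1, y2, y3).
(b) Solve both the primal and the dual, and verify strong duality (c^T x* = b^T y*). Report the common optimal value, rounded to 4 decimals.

The standard primal-dual pair for 'max c^T x s.t. A x <= b, x >= 0' is:
  Dual:  min b^T y  s.t.  A^T y >= c,  y >= 0.

So the dual LP is:
  minimize  6y1 + 8y2 + 14y3
  subject to:
    y1 + y3 >= 5
    y2 + 3y3 >= 1
    y1, y2, y3 >= 0

Solving the primal: x* = (6, 2.6667).
  primal value c^T x* = 32.6667.
Solving the dual: y* = (4.6667, 0, 0.3333).
  dual value b^T y* = 32.6667.
Strong duality: c^T x* = b^T y*. Confirmed.

32.6667


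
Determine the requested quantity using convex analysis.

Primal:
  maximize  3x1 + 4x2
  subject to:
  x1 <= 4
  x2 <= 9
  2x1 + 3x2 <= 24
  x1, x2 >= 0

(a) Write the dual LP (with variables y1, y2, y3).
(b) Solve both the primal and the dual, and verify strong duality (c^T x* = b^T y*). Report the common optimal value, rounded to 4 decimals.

The standard primal-dual pair for 'max c^T x s.t. A x <= b, x >= 0' is:
  Dual:  min b^T y  s.t.  A^T y >= c,  y >= 0.

So the dual LP is:
  minimize  4y1 + 9y2 + 24y3
  subject to:
    y1 + 2y3 >= 3
    y2 + 3y3 >= 4
    y1, y2, y3 >= 0

Solving the primal: x* = (4, 5.3333).
  primal value c^T x* = 33.3333.
Solving the dual: y* = (0.3333, 0, 1.3333).
  dual value b^T y* = 33.3333.
Strong duality: c^T x* = b^T y*. Confirmed.

33.3333


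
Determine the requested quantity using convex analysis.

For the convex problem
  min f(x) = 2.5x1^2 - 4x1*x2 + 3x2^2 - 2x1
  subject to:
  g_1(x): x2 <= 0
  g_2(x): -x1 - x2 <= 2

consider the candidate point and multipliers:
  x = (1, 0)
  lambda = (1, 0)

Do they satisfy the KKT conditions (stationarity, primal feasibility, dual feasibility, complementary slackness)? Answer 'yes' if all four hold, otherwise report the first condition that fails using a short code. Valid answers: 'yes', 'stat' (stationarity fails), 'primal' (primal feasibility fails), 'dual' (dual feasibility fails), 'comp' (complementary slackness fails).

Gradient of f: grad f(x) = Q x + c = (3, -4)
Constraint values g_i(x) = a_i^T x - b_i:
  g_1((1, 0)) = 0
  g_2((1, 0)) = -3
Stationarity residual: grad f(x) + sum_i lambda_i a_i = (3, -3)
  -> stationarity FAILS
Primal feasibility (all g_i <= 0): OK
Dual feasibility (all lambda_i >= 0): OK
Complementary slackness (lambda_i * g_i(x) = 0 for all i): OK

Verdict: the first failing condition is stationarity -> stat.

stat


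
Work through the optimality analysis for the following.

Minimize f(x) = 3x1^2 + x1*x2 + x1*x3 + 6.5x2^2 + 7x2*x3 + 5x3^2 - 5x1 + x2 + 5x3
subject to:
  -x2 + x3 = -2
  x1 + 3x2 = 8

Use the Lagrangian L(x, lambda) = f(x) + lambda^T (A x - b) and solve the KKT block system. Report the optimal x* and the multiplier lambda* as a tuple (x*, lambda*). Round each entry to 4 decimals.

Form the Lagrangian:
  L(x, lambda) = (1/2) x^T Q x + c^T x + lambda^T (A x - b)
Stationarity (grad_x L = 0): Q x + c + A^T lambda = 0.
Primal feasibility: A x = b.

This gives the KKT block system:
  [ Q   A^T ] [ x     ]   [-c ]
  [ A    0  ] [ lambda ] = [ b ]

Solving the linear system:
  x*      = (2.8734, 1.7089, -0.2911)
  lambda* = (-16.9241, -13.6582)
  f(x*)   = 30.6519

x* = (2.8734, 1.7089, -0.2911), lambda* = (-16.9241, -13.6582)


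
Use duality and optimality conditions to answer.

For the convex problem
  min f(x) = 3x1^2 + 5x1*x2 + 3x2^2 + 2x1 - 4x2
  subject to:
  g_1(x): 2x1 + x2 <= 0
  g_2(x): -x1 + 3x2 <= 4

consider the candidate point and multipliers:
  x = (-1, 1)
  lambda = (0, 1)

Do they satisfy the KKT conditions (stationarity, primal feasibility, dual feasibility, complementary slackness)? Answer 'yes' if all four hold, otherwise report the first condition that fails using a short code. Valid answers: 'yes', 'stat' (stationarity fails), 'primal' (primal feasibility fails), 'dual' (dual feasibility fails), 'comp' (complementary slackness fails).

Gradient of f: grad f(x) = Q x + c = (1, -3)
Constraint values g_i(x) = a_i^T x - b_i:
  g_1((-1, 1)) = -1
  g_2((-1, 1)) = 0
Stationarity residual: grad f(x) + sum_i lambda_i a_i = (0, 0)
  -> stationarity OK
Primal feasibility (all g_i <= 0): OK
Dual feasibility (all lambda_i >= 0): OK
Complementary slackness (lambda_i * g_i(x) = 0 for all i): OK

Verdict: yes, KKT holds.

yes


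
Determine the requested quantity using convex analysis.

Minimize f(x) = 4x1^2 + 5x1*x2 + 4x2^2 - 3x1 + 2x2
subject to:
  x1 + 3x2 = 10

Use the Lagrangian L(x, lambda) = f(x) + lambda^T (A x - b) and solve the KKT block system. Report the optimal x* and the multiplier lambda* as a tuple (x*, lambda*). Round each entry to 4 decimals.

Form the Lagrangian:
  L(x, lambda) = (1/2) x^T Q x + c^T x + lambda^T (A x - b)
Stationarity (grad_x L = 0): Q x + c + A^T lambda = 0.
Primal feasibility: A x = b.

This gives the KKT block system:
  [ Q   A^T ] [ x     ]   [-c ]
  [ A    0  ] [ lambda ] = [ b ]

Solving the linear system:
  x*      = (-0.74, 3.58)
  lambda* = (-8.98)
  f(x*)   = 49.59

x* = (-0.74, 3.58), lambda* = (-8.98)


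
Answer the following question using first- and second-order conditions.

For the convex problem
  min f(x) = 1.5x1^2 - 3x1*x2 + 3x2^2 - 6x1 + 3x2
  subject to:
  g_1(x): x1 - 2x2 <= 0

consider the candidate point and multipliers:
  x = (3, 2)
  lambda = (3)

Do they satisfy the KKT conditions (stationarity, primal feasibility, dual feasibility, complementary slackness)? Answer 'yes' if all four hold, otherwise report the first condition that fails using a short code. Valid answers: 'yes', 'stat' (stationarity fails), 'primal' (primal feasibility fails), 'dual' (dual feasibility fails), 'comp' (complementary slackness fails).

Gradient of f: grad f(x) = Q x + c = (-3, 6)
Constraint values g_i(x) = a_i^T x - b_i:
  g_1((3, 2)) = -1
Stationarity residual: grad f(x) + sum_i lambda_i a_i = (0, 0)
  -> stationarity OK
Primal feasibility (all g_i <= 0): OK
Dual feasibility (all lambda_i >= 0): OK
Complementary slackness (lambda_i * g_i(x) = 0 for all i): FAILS

Verdict: the first failing condition is complementary_slackness -> comp.

comp


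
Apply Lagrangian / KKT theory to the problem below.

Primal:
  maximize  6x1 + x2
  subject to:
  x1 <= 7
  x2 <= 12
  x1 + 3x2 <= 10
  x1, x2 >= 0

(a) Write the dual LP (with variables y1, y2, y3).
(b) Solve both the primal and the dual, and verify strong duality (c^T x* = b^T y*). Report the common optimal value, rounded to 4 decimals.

The standard primal-dual pair for 'max c^T x s.t. A x <= b, x >= 0' is:
  Dual:  min b^T y  s.t.  A^T y >= c,  y >= 0.

So the dual LP is:
  minimize  7y1 + 12y2 + 10y3
  subject to:
    y1 + y3 >= 6
    y2 + 3y3 >= 1
    y1, y2, y3 >= 0

Solving the primal: x* = (7, 1).
  primal value c^T x* = 43.
Solving the dual: y* = (5.6667, 0, 0.3333).
  dual value b^T y* = 43.
Strong duality: c^T x* = b^T y*. Confirmed.

43


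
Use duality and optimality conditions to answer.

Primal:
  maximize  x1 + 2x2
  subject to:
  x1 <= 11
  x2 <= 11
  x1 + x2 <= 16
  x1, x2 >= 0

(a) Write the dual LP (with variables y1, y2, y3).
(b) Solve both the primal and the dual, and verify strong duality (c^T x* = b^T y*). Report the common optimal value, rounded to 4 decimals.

The standard primal-dual pair for 'max c^T x s.t. A x <= b, x >= 0' is:
  Dual:  min b^T y  s.t.  A^T y >= c,  y >= 0.

So the dual LP is:
  minimize  11y1 + 11y2 + 16y3
  subject to:
    y1 + y3 >= 1
    y2 + y3 >= 2
    y1, y2, y3 >= 0

Solving the primal: x* = (5, 11).
  primal value c^T x* = 27.
Solving the dual: y* = (0, 1, 1).
  dual value b^T y* = 27.
Strong duality: c^T x* = b^T y*. Confirmed.

27


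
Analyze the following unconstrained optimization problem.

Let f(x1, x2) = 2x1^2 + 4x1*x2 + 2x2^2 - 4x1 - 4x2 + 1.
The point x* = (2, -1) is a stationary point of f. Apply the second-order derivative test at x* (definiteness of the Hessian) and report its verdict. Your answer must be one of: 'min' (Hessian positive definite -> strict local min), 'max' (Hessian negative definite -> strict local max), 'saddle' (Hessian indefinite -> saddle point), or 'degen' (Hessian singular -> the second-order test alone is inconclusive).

Compute the Hessian H = grad^2 f:
  H = [[4, 4], [4, 4]]
Verify stationarity: grad f(x*) = H x* + g = (0, 0).
Eigenvalues of H: 0, 8.
H has a zero eigenvalue (singular; positive semidefinite but not definite), so H is neither positive definite, negative definite, nor indefinite. The second-order test alone is inconclusive -> degen.
(Indeed, f is constant along the null direction of H through x*, so x* is not a strict local extremum.)

degen
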